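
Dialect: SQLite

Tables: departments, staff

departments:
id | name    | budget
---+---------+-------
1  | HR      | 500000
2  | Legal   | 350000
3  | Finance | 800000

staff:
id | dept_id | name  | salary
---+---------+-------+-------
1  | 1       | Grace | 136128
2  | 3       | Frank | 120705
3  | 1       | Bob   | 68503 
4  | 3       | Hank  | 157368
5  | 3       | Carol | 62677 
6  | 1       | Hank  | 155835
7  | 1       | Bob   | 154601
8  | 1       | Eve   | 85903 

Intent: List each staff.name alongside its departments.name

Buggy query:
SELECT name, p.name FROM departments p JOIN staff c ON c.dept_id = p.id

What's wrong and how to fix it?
Bug: Both tables have a 'name' column; the unqualified reference is ambiguous

Fix: Prefix ambiguous columns with the table alias

Corrected query:
SELECT c.name, p.name FROM departments p JOIN staff c ON c.dept_id = p.id

Result:
name  | name   
------+--------
Grace | HR     
Frank | Finance
Bob   | HR     
Hank  | Finance
Carol | Finance
Hank  | HR     
Bob   | HR     
Eve   | HR     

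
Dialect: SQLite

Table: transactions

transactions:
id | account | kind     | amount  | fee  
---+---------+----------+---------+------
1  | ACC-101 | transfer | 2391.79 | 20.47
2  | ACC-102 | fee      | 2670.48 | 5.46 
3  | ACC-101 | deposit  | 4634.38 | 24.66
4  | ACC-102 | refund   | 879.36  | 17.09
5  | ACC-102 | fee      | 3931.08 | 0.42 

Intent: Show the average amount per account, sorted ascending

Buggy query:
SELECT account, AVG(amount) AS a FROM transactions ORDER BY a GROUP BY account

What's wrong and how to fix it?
Bug: GROUP BY must precede ORDER BY

Fix: Move ORDER BY to the end, after GROUP BY

Corrected query:
SELECT account, AVG(amount) AS a FROM transactions GROUP BY account ORDER BY a

Result:
account | a       
--------+---------
ACC-102 | 2493.64 
ACC-101 | 3513.085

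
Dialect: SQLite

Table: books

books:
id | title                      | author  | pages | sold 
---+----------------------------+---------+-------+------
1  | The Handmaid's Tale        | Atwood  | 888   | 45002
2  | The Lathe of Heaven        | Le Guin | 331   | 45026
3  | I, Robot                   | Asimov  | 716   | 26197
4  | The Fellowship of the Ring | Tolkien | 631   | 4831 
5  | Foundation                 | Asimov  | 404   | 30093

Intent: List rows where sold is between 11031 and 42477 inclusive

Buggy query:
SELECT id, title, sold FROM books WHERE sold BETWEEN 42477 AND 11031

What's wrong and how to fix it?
Bug: BETWEEN expects the lower bound first; with 42477 AND 11031 the range is empty

Fix: Write BETWEEN 11031 AND 42477

Corrected query:
SELECT id, title, sold FROM books WHERE sold BETWEEN 11031 AND 42477

Result:
id | title      | sold 
---+------------+------
3  | I, Robot   | 26197
5  | Foundation | 30093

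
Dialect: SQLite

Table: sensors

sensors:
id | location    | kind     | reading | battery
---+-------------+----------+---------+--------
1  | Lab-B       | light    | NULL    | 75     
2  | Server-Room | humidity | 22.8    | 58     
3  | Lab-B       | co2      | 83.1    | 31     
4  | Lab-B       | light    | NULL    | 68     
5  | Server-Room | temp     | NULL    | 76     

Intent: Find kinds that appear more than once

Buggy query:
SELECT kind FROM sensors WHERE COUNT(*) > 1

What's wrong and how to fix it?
Bug: COUNT(*) is an aggregate and cannot be used in WHERE

Fix: GROUP BY kind, then filter groups with HAVING COUNT(*) > 1

Corrected query:
SELECT kind FROM sensors GROUP BY kind HAVING COUNT(*) > 1

Result:
kind 
-----
light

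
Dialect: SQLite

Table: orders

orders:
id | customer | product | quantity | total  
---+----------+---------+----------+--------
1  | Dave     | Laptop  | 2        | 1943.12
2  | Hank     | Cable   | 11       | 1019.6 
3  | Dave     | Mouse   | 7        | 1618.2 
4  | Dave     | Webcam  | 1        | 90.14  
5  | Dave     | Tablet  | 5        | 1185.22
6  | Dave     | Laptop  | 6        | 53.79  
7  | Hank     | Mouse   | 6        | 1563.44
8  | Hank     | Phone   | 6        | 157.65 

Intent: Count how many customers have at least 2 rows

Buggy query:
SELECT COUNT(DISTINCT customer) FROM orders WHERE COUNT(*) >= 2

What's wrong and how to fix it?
Bug: WHERE filters individual rows, not groups, so a group-level COUNT is invalid there

Fix: Use a subquery that GROUPs and filters with HAVING, then count its rows

Corrected query:
SELECT COUNT(*) FROM (SELECT customer FROM orders GROUP BY customer HAVING COUNT(*) >= 2)

Result:
COUNT(*)
--------
2       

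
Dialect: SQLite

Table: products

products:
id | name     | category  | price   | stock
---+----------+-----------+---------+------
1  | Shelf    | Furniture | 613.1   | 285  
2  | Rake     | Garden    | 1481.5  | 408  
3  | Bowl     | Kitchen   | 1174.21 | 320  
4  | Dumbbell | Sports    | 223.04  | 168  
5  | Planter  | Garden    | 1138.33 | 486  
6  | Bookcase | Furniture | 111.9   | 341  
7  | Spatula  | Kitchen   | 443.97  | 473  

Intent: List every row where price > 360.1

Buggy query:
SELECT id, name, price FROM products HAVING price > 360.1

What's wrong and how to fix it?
Bug: This is a non-aggregate query (no GROUP BY, no aggregates), so in SQLite the HAVING clause is invalid here; a row-level condition belongs in WHERE

Fix: Replace HAVING with WHERE since the condition applies to individual rows

Corrected query:
SELECT id, name, price FROM products WHERE price > 360.1

Result:
id | name    | price  
---+---------+--------
1  | Shelf   | 613.1  
2  | Rake    | 1481.5 
3  | Bowl    | 1174.21
5  | Planter | 1138.33
7  | Spatula | 443.97 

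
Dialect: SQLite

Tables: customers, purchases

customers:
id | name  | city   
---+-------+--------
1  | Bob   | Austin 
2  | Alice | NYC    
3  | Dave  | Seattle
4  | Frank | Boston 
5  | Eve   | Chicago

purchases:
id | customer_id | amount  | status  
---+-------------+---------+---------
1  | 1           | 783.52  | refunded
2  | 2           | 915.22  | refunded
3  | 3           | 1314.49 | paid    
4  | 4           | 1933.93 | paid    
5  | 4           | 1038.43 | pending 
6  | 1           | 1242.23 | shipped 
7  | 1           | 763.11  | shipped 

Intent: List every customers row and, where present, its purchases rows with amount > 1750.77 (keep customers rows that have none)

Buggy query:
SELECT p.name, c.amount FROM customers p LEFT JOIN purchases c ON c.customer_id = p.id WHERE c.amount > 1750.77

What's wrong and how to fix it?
Bug: A WHERE condition on the right-hand table after LEFT JOIN drops unmatched parents

Fix: Put 'c.amount > 1750.77' in the JOIN's ON clause instead of WHERE

Corrected query:
SELECT p.name, c.amount FROM customers p LEFT JOIN purchases c ON c.customer_id = p.id AND c.amount > 1750.77

Result:
name  | amount 
------+--------
Bob   | NULL   
Alice | NULL   
Dave  | NULL   
Frank | 1933.93
Eve   | NULL   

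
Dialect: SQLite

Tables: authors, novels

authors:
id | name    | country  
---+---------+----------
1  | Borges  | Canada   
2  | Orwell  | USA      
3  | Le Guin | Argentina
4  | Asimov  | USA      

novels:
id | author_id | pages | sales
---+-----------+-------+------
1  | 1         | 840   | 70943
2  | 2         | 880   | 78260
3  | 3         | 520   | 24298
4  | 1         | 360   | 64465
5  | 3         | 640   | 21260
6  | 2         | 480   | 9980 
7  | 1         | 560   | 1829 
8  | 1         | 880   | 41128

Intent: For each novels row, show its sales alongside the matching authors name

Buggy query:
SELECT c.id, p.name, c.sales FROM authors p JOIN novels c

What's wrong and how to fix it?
Bug: Missing join condition: each novels row is matched to all authors rows instead of just its own

Fix: Specify the join condition linking the foreign key to the parent id

Corrected query:
SELECT c.id, p.name, c.sales FROM authors p JOIN novels c ON c.author_id = p.id

Result:
id | name    | sales
---+---------+------
1  | Borges  | 70943
2  | Orwell  | 78260
3  | Le Guin | 24298
4  | Borges  | 64465
5  | Le Guin | 21260
6  | Orwell  | 9980 
7  | Borges  | 1829 
8  | Borges  | 41128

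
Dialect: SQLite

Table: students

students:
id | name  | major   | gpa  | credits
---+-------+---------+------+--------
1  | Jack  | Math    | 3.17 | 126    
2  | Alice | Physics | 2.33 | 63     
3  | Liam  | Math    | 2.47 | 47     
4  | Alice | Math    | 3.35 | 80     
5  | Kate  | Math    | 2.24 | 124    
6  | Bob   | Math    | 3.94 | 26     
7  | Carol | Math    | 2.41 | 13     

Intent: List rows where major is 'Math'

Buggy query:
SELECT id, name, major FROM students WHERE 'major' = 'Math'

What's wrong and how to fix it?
Bug: 'major' in single quotes is a string literal, not the column; the comparison is literal-vs-literal and never true

Fix: Reference the column as major without single quotes

Corrected query:
SELECT id, name, major FROM students WHERE major = 'Math'

Result:
id | name  | major
---+-------+------
1  | Jack  | Math 
3  | Liam  | Math 
4  | Alice | Math 
5  | Kate  | Math 
6  | Bob   | Math 
7  | Carol | Math 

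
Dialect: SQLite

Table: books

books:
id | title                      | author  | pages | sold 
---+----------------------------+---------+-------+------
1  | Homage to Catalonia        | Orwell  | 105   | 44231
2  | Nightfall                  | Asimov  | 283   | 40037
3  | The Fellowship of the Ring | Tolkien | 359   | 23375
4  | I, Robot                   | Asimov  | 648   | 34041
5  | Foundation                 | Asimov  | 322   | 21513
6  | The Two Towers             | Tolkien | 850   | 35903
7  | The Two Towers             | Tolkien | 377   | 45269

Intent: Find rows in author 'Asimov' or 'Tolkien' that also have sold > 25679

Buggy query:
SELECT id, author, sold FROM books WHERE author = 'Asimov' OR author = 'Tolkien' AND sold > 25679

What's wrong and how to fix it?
Bug: Without parentheses, AND is evaluated before OR, so the sold filter only applies to the 'Tolkien' branch

Fix: Group the OR with parentheses (or use IN), then AND the threshold

Corrected query:
SELECT id, author, sold FROM books WHERE (author = 'Asimov' OR author = 'Tolkien') AND sold > 25679

Result:
id | author  | sold 
---+---------+------
2  | Asimov  | 40037
4  | Asimov  | 34041
6  | Tolkien | 35903
7  | Tolkien | 45269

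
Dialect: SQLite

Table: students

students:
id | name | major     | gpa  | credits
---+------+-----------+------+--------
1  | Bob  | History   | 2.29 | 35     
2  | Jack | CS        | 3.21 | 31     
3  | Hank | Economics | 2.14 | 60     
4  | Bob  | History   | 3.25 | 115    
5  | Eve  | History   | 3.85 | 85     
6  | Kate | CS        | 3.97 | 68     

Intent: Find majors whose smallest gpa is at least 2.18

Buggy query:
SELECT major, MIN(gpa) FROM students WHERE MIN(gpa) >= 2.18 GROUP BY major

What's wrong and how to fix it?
Bug: MIN() in WHERE is a misuse of aggregate

Fix: Replace WHERE with HAVING after the GROUP BY

Corrected query:
SELECT major, MIN(gpa) FROM students GROUP BY major HAVING MIN(gpa) >= 2.18

Result:
major   | MIN(gpa)
--------+---------
CS      | 3.21    
History | 2.29    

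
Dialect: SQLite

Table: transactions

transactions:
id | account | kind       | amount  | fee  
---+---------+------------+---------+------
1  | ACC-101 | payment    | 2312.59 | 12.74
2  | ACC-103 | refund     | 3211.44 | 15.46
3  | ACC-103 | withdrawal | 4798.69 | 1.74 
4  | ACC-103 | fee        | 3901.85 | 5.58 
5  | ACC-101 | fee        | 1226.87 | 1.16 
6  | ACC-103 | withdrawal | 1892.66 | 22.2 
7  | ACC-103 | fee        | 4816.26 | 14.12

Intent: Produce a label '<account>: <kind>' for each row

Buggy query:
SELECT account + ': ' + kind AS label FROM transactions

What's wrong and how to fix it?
Bug: '+' is numeric addition; on text columns SQLite converts them to 0 instead of concatenating

Fix: Use the || operator for string concatenation

Corrected query:
SELECT account || ': ' || kind AS label FROM transactions

Result:
label              
-------------------
ACC-101: payment   
ACC-103: refund    
ACC-103: withdrawal
ACC-103: fee       
ACC-101: fee       
ACC-103: withdrawal
ACC-103: fee       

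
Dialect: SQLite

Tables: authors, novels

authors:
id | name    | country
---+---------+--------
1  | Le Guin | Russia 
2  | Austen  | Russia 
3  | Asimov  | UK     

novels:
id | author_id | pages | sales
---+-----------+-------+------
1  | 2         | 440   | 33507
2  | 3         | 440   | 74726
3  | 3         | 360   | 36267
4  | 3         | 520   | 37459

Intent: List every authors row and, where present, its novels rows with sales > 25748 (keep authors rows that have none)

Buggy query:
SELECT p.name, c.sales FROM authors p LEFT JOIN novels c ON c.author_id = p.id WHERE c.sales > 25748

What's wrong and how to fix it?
Bug: A WHERE condition on the right-hand table after LEFT JOIN drops unmatched parents

Fix: Put 'c.sales > 25748' in the JOIN's ON clause instead of WHERE

Corrected query:
SELECT p.name, c.sales FROM authors p LEFT JOIN novels c ON c.author_id = p.id AND c.sales > 25748

Result:
name    | sales
--------+------
Le Guin | NULL 
Austen  | 33507
Asimov  | 36267
Asimov  | 37459
Asimov  | 74726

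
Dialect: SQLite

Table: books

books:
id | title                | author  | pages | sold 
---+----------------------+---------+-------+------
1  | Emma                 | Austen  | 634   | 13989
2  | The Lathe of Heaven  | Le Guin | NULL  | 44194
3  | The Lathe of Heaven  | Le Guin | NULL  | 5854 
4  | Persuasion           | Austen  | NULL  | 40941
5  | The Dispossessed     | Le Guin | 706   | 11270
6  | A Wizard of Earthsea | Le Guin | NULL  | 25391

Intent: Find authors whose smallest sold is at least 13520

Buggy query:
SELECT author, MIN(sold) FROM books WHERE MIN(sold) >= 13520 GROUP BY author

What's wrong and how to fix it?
Bug: MIN() in WHERE is a misuse of aggregate

Fix: Use HAVING for the per-group MIN condition

Corrected query:
SELECT author, MIN(sold) FROM books GROUP BY author HAVING MIN(sold) >= 13520

Result:
author | MIN(sold)
-------+----------
Austen | 13989    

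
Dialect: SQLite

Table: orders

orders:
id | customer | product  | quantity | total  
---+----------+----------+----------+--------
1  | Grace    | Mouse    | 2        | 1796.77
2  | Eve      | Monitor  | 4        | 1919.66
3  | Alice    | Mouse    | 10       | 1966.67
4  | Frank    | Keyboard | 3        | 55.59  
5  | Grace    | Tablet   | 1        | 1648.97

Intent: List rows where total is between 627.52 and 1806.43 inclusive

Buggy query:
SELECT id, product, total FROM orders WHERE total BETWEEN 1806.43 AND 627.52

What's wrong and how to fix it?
Bug: The bounds are reversed; BETWEEN a AND b requires a <= b to match anything

Fix: Write BETWEEN 627.52 AND 1806.43

Corrected query:
SELECT id, product, total FROM orders WHERE total BETWEEN 627.52 AND 1806.43

Result:
id | product | total  
---+---------+--------
1  | Mouse   | 1796.77
5  | Tablet  | 1648.97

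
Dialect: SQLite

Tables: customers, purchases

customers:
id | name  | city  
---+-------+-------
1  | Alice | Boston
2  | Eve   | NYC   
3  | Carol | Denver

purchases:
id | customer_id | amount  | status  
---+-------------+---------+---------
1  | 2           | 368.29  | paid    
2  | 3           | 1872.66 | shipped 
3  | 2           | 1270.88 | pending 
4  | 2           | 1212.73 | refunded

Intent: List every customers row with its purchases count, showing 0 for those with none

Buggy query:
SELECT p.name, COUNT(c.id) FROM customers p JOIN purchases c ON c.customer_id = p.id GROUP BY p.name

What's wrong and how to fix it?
Bug: An inner join excludes parents with zero children

Fix: Switch to LEFT JOIN to retain unmatched parent rows

Corrected query:
SELECT p.name, COUNT(c.id) FROM customers p LEFT JOIN purchases c ON c.customer_id = p.id GROUP BY p.name

Result:
name  | COUNT(c.id)
------+------------
Alice | 0          
Carol | 1          
Eve   | 3          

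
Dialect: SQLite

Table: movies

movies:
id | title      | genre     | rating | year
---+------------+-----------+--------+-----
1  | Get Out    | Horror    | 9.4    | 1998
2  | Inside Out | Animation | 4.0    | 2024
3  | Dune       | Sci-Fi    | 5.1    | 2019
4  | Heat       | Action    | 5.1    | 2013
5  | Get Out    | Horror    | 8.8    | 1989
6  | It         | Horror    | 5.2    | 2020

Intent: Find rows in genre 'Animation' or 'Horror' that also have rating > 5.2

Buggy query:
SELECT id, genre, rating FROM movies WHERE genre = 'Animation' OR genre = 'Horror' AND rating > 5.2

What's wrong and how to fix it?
Bug: AND binds tighter than OR, so this parses as genre = 'Animation' OR (genre = 'Horror' AND rating > 5.2)

Fix: Group the OR with parentheses (or use IN), then AND the threshold

Corrected query:
SELECT id, genre, rating FROM movies WHERE (genre = 'Animation' OR genre = 'Horror') AND rating > 5.2

Result:
id | genre  | rating
---+--------+-------
1  | Horror | 9.4   
5  | Horror | 8.8   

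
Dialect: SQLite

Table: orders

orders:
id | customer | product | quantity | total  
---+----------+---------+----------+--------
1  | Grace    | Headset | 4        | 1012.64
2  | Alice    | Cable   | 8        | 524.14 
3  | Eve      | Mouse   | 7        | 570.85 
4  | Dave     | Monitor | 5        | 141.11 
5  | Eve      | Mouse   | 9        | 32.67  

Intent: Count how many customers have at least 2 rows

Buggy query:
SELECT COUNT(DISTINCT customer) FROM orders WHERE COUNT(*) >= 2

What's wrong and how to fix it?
Bug: WHERE filters individual rows, not groups, so a group-level COUNT is invalid there

Fix: Group first with HAVING COUNT(*) >= 2, then COUNT the resulting groups

Corrected query:
SELECT COUNT(*) FROM (SELECT customer FROM orders GROUP BY customer HAVING COUNT(*) >= 2)

Result:
COUNT(*)
--------
1       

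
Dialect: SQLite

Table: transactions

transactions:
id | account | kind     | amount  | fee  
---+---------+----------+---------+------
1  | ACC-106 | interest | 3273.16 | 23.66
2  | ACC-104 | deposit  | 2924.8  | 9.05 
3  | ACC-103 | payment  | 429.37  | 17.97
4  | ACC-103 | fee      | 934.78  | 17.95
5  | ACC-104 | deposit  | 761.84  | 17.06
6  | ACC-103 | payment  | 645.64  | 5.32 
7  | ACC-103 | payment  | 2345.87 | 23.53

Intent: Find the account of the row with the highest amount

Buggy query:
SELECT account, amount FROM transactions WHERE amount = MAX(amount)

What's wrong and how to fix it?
Bug: WHERE is evaluated per row; an aggregate over the whole table isn't defined there

Fix: Use a subquery: WHERE amount = (SELECT MAX(amount) FROM transactions)

Corrected query:
SELECT account, amount FROM transactions WHERE amount = (SELECT MAX(amount) FROM transactions)

Result:
account | amount 
--------+--------
ACC-106 | 3273.16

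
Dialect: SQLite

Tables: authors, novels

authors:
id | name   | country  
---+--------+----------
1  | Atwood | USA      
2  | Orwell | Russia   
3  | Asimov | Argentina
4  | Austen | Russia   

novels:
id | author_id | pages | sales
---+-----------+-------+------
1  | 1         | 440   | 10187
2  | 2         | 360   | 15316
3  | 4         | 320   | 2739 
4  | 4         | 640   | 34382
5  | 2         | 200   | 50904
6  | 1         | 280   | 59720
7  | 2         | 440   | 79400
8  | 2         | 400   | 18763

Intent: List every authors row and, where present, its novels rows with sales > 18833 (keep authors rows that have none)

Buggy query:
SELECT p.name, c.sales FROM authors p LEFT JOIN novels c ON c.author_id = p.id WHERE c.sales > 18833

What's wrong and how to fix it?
Bug: Filtering c.sales in WHERE discards the NULL rows produced by LEFT JOIN, turning it into an inner join

Fix: Move the right-table condition into the ON clause so unmatched parents are kept

Corrected query:
SELECT p.name, c.sales FROM authors p LEFT JOIN novels c ON c.author_id = p.id AND c.sales > 18833

Result:
name   | sales
-------+------
Atwood | 59720
Orwell | 50904
Orwell | 79400
Asimov | NULL 
Austen | 34382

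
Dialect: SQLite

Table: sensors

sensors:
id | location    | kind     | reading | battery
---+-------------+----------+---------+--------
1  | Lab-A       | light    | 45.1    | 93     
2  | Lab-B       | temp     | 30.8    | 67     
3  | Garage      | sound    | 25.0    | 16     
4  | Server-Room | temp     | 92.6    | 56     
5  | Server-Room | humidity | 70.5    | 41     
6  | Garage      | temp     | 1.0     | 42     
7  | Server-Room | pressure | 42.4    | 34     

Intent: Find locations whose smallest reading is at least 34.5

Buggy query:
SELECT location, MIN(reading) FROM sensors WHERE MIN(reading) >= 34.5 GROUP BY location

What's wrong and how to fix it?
Bug: Aggregates like MIN are computed per group after WHERE runs

Fix: Use HAVING for the per-group MIN condition

Corrected query:
SELECT location, MIN(reading) FROM sensors GROUP BY location HAVING MIN(reading) >= 34.5

Result:
location    | MIN(reading)
------------+-------------
Lab-A       | 45.1        
Server-Room | 42.4        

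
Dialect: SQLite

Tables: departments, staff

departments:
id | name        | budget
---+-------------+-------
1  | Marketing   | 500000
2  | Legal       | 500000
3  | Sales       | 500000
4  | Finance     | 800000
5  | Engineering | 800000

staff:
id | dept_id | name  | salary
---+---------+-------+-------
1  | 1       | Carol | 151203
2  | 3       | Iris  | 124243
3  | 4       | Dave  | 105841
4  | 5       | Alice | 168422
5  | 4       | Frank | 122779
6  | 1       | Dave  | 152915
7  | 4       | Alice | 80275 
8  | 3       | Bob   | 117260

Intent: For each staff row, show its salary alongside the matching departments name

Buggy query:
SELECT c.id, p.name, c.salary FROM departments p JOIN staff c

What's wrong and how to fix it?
Bug: JOIN with no ON clause produces a cartesian product; every staff row pairs with every departments row

Fix: Add ON c.dept_id = p.id to the JOIN

Corrected query:
SELECT c.id, p.name, c.salary FROM departments p JOIN staff c ON c.dept_id = p.id

Result:
id | name        | salary
---+-------------+-------
1  | Marketing   | 151203
2  | Sales       | 124243
3  | Finance     | 105841
4  | Engineering | 168422
5  | Finance     | 122779
6  | Marketing   | 152915
7  | Finance     | 80275 
8  | Sales       | 117260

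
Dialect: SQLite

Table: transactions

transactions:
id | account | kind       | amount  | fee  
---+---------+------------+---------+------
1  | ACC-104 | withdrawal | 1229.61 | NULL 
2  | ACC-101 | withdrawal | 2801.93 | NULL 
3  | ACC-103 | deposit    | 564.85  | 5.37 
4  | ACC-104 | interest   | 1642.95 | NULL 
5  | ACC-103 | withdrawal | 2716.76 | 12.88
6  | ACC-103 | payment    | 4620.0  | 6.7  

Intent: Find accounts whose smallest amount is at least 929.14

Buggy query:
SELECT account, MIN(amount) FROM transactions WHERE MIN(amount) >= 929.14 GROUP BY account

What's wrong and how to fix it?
Bug: Aggregates like MIN are computed per group after WHERE runs

Fix: Replace WHERE with HAVING after the GROUP BY

Corrected query:
SELECT account, MIN(amount) FROM transactions GROUP BY account HAVING MIN(amount) >= 929.14

Result:
account | MIN(amount)
--------+------------
ACC-101 | 2801.93    
ACC-104 | 1229.61    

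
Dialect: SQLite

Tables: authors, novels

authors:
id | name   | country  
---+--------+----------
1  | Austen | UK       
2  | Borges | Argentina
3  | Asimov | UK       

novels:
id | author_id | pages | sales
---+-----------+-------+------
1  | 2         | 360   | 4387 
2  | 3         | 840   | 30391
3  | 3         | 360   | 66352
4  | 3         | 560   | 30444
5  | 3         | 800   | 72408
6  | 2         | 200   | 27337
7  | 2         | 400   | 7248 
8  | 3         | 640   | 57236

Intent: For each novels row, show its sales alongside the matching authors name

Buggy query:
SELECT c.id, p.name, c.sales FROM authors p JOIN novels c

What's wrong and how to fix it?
Bug: Missing join condition: each novels row is matched to all authors rows instead of just its own

Fix: Specify the join condition linking the foreign key to the parent id

Corrected query:
SELECT c.id, p.name, c.sales FROM authors p JOIN novels c ON c.author_id = p.id

Result:
id | name   | sales
---+--------+------
1  | Borges | 4387 
2  | Asimov | 30391
3  | Asimov | 66352
4  | Asimov | 30444
5  | Asimov | 72408
6  | Borges | 27337
7  | Borges | 7248 
8  | Asimov | 57236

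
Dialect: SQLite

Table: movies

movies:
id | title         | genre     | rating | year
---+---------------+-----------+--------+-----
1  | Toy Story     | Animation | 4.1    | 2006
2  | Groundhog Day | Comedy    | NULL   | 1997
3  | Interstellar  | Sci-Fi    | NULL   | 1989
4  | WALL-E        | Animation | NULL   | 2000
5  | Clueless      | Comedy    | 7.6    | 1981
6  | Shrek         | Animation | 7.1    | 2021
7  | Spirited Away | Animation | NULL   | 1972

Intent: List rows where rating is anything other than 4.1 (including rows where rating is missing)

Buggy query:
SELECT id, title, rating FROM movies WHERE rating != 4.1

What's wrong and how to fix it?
Bug: 'rating != 4.1' is unknown when rating is NULL, so NULL rows are silently excluded

Fix: Handle NULL separately with IS NULL alongside the inequality

Corrected query:
SELECT id, title, rating FROM movies WHERE rating != 4.1 OR rating IS NULL

Result:
id | title         | rating
---+---------------+-------
2  | Groundhog Day | NULL  
3  | Interstellar  | NULL  
4  | WALL-E        | NULL  
5  | Clueless      | 7.6   
6  | Shrek         | 7.1   
7  | Spirited Away | NULL  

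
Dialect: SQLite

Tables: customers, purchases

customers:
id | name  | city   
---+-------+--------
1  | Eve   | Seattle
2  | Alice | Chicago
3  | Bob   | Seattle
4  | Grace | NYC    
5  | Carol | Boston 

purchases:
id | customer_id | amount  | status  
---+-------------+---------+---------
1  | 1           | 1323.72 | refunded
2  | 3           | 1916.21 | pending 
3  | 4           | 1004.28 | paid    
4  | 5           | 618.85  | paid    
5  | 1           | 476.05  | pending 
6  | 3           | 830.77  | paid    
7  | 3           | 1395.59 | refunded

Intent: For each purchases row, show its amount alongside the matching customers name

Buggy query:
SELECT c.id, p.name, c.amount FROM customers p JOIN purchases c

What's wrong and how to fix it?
Bug: Missing join condition: each purchases row is matched to all customers rows instead of just its own

Fix: Add ON c.customer_id = p.id to the JOIN

Corrected query:
SELECT c.id, p.name, c.amount FROM customers p JOIN purchases c ON c.customer_id = p.id

Result:
id | name  | amount 
---+-------+--------
1  | Eve   | 1323.72
2  | Bob   | 1916.21
3  | Grace | 1004.28
4  | Carol | 618.85 
5  | Eve   | 476.05 
6  | Bob   | 830.77 
7  | Bob   | 1395.59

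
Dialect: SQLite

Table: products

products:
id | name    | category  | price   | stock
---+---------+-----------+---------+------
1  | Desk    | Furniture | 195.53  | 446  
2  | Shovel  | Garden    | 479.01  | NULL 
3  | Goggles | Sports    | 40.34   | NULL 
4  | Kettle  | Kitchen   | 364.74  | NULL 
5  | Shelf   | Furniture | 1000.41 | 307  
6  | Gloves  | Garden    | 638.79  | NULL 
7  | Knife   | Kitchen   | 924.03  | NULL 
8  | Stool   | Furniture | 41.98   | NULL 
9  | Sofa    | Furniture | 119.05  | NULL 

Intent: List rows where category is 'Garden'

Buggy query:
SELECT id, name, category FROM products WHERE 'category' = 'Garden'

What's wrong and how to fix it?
Bug: Single quotes denote string literals in SQL; the column name is being compared as a constant string

Fix: Remove the quotes around the column name (or use double quotes for an identifier)

Corrected query:
SELECT id, name, category FROM products WHERE category = 'Garden'

Result:
id | name   | category
---+--------+---------
2  | Shovel | Garden  
6  | Gloves | Garden  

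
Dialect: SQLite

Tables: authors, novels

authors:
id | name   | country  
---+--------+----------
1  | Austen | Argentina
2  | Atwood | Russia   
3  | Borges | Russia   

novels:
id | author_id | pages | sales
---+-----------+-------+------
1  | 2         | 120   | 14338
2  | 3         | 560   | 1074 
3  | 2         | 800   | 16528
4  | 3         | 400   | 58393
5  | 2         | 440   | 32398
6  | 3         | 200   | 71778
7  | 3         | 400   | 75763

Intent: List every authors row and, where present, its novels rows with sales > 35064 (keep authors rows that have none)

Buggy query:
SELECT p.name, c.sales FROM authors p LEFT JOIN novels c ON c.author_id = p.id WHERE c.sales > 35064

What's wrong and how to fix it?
Bug: Filtering c.sales in WHERE discards the NULL rows produced by LEFT JOIN, turning it into an inner join

Fix: Put 'c.sales > 35064' in the JOIN's ON clause instead of WHERE

Corrected query:
SELECT p.name, c.sales FROM authors p LEFT JOIN novels c ON c.author_id = p.id AND c.sales > 35064

Result:
name   | sales
-------+------
Austen | NULL 
Atwood | NULL 
Borges | 58393
Borges | 71778
Borges | 75763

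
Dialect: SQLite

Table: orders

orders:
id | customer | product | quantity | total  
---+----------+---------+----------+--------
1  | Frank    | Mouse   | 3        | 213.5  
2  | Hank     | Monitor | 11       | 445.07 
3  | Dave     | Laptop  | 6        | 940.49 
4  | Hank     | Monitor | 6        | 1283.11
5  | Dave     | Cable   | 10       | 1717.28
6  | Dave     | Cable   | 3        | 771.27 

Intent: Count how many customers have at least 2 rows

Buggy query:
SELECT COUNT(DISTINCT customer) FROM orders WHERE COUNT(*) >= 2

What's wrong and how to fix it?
Bug: WHERE filters individual rows, not groups, so a group-level COUNT is invalid there

Fix: Group first with HAVING COUNT(*) >= 2, then COUNT the resulting groups

Corrected query:
SELECT COUNT(*) FROM (SELECT customer FROM orders GROUP BY customer HAVING COUNT(*) >= 2)

Result:
COUNT(*)
--------
2       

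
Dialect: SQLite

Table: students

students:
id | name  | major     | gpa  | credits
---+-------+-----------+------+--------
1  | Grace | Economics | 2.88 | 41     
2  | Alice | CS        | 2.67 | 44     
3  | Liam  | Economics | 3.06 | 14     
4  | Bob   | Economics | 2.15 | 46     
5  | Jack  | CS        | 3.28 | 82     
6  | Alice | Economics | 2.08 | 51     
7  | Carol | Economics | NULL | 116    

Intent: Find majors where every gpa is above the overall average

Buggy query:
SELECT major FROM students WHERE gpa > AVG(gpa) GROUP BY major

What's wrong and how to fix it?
Bug: WHERE evaluates per row before aggregation, so AVG() is unavailable

Fix: Compute the overall average in a scalar subquery and compare each group's MIN against it in HAVING

Corrected query:
SELECT major FROM students GROUP BY major HAVING MIN(gpa) > (SELECT AVG(gpa) FROM students)

Result:
(no rows)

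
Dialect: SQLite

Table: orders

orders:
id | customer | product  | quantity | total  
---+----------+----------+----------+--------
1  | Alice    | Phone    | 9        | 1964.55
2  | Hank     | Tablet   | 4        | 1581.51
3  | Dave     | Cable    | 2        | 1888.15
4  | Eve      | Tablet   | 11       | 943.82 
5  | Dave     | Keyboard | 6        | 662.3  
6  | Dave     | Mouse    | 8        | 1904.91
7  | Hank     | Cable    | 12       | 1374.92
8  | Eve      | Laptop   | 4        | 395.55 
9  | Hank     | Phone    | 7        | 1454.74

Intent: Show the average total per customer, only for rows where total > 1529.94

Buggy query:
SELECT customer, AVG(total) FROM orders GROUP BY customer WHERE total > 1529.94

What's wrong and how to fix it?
Bug: Row-level WHERE must come before GROUP BY in the clause order

Fix: Move the WHERE clause before GROUP BY

Corrected query:
SELECT customer, AVG(total) FROM orders WHERE total > 1529.94 GROUP BY customer

Result:
customer | AVG(total)
---------+-----------
Alice    | 1964.55   
Dave     | 1896.53   
Hank     | 1581.51   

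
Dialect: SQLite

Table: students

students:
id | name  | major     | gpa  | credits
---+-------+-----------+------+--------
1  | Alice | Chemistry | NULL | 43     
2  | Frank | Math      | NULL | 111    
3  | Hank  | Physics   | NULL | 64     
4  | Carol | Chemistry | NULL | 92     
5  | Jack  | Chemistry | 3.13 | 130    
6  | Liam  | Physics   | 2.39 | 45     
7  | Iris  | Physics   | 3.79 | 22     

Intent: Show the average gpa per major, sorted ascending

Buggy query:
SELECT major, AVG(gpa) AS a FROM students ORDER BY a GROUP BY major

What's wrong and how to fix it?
Bug: ORDER BY appears before GROUP BY; SQL clause order requires GROUP BY first

Fix: Reorder: SELECT … FROM … GROUP BY … ORDER BY …

Corrected query:
SELECT major, AVG(gpa) AS a FROM students GROUP BY major ORDER BY a

Result:
major     | a   
----------+-----
Math      | NULL
Physics   | 3.09
Chemistry | 3.13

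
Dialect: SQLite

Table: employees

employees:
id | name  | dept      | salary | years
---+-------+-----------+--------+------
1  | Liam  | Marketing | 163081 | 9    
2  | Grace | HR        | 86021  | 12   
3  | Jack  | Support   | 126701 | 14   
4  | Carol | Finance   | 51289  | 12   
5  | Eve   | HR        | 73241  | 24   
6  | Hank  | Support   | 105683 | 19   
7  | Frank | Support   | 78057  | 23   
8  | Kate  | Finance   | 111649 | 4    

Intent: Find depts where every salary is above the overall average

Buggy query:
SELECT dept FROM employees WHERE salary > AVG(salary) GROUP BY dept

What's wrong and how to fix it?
Bug: AVG() is an aggregate; it can't sit directly in WHERE

Fix: Compute the overall average in a scalar subquery and compare each group's MIN against it in HAVING

Corrected query:
SELECT dept FROM employees GROUP BY dept HAVING MIN(salary) > (SELECT AVG(salary) FROM employees)

Result:
dept     
---------
Marketing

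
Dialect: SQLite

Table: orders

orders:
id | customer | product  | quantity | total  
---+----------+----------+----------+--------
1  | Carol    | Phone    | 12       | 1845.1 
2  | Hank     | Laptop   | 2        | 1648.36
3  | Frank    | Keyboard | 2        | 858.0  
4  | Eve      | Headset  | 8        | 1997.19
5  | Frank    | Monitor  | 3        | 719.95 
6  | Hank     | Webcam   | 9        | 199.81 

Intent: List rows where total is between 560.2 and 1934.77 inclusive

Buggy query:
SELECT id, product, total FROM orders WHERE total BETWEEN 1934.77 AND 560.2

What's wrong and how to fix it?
Bug: BETWEEN expects the lower bound first; with 1934.77 AND 560.2 the range is empty

Fix: Swap the bounds so the smaller value comes first

Corrected query:
SELECT id, product, total FROM orders WHERE total BETWEEN 560.2 AND 1934.77

Result:
id | product  | total  
---+----------+--------
1  | Phone    | 1845.1 
2  | Laptop   | 1648.36
3  | Keyboard | 858    
5  | Monitor  | 719.95 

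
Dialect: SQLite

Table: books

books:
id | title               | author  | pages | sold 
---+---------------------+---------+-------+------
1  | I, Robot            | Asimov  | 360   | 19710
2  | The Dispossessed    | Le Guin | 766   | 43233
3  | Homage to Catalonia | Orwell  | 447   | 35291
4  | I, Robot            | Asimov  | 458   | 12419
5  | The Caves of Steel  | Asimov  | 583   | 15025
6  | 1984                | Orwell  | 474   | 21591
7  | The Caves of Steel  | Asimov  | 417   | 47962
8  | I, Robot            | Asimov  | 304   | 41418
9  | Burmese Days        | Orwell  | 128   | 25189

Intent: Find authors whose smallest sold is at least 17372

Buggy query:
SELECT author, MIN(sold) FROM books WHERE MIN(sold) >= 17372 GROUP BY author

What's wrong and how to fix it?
Bug: Aggregates like MIN are computed per group after WHERE runs

Fix: Use HAVING for the per-group MIN condition

Corrected query:
SELECT author, MIN(sold) FROM books GROUP BY author HAVING MIN(sold) >= 17372

Result:
author  | MIN(sold)
--------+----------
Le Guin | 43233    
Orwell  | 21591    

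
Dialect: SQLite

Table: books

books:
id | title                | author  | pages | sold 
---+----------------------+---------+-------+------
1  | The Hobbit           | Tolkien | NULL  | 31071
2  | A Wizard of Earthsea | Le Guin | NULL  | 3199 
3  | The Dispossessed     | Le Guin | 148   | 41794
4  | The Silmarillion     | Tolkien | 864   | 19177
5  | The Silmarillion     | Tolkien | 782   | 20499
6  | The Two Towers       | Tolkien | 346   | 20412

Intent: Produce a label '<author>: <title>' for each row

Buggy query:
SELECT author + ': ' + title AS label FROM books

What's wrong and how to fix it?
Bug: '+' is numeric addition; on text columns SQLite converts them to 0 instead of concatenating

Fix: Replace + with || to concatenate text

Corrected query:
SELECT author || ': ' || title AS label FROM books

Result:
label                        
-----------------------------
Tolkien: The Hobbit          
Le Guin: A Wizard of Earthsea
Le Guin: The Dispossessed    
Tolkien: The Silmarillion    
Tolkien: The Silmarillion    
Tolkien: The Two Towers      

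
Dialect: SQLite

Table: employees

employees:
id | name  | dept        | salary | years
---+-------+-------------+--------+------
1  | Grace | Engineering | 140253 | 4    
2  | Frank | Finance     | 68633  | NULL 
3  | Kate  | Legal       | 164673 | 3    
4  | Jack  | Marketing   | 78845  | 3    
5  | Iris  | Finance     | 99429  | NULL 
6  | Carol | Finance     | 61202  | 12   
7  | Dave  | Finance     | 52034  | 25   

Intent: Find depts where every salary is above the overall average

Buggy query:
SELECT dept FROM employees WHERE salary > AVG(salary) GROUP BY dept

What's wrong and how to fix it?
Bug: WHERE evaluates per row before aggregation, so AVG() is unavailable

Fix: Use a subquery for AVG and a HAVING MIN(...) filter so the condition holds for every row in the group

Corrected query:
SELECT dept FROM employees GROUP BY dept HAVING MIN(salary) > (SELECT AVG(salary) FROM employees)

Result:
dept       
-----------
Engineering
Legal      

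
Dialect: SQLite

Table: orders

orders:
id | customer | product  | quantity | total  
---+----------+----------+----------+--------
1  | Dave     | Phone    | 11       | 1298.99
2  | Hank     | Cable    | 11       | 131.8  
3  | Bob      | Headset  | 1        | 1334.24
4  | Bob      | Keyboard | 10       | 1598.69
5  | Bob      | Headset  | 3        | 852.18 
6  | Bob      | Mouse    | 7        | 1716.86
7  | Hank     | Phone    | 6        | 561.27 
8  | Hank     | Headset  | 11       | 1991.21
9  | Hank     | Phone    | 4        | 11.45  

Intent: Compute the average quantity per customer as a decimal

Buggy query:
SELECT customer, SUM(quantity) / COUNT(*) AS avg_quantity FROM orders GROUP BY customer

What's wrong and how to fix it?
Bug: Both operands are integers, so '/' performs integer division and truncates

Fix: Cast one side to REAL so the division keeps the fractional part

Corrected query:
SELECT customer, SUM(quantity) * 1.0 / COUNT(*) AS avg_quantity FROM orders GROUP BY customer

Result:
customer | avg_quantity
---------+-------------
Bob      | 5.25        
Dave     | 11          
Hank     | 8           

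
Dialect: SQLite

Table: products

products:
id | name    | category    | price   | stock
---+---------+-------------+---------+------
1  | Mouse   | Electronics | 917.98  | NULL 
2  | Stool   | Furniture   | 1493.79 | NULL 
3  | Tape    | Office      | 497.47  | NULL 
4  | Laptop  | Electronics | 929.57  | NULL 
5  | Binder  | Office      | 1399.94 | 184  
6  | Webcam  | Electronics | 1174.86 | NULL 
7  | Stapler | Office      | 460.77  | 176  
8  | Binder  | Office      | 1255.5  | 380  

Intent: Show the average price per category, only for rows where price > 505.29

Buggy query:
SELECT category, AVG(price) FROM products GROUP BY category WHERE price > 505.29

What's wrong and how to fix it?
Bug: Row-level WHERE must come before GROUP BY in the clause order

Fix: Place WHERE between FROM and GROUP BY

Corrected query:
SELECT category, AVG(price) FROM products WHERE price > 505.29 GROUP BY category

Result:
category    | AVG(price)
------------+-----------
Electronics | 1007.47   
Furniture   | 1493.79   
Office      | 1327.72   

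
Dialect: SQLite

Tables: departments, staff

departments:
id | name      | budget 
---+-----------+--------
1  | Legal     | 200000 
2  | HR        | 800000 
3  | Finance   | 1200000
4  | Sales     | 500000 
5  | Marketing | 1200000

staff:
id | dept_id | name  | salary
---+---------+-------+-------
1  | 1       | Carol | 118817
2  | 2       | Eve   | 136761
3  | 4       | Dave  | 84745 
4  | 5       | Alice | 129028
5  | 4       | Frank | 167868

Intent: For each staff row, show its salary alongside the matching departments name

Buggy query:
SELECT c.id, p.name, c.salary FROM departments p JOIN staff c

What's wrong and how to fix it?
Bug: Missing join condition: each staff row is matched to all departments rows instead of just its own

Fix: Add ON c.dept_id = p.id to the JOIN

Corrected query:
SELECT c.id, p.name, c.salary FROM departments p JOIN staff c ON c.dept_id = p.id

Result:
id | name      | salary
---+-----------+-------
1  | Legal     | 118817
2  | HR        | 136761
3  | Sales     | 84745 
4  | Marketing | 129028
5  | Sales     | 167868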